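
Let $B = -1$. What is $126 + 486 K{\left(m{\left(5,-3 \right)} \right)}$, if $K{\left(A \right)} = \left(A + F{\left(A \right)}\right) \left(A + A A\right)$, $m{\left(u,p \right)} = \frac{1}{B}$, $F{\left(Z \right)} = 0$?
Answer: $126$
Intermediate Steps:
$m{\left(u,p \right)} = -1$ ($m{\left(u,p \right)} = \frac{1}{-1} = -1$)
$K{\left(A \right)} = A \left(A + A^{2}\right)$ ($K{\left(A \right)} = \left(A + 0\right) \left(A + A A\right) = A \left(A + A^{2}\right)$)
$126 + 486 K{\left(m{\left(5,-3 \right)} \right)} = 126 + 486 \left(-1\right)^{2} \left(1 - 1\right) = 126 + 486 \cdot 1 \cdot 0 = 126 + 486 \cdot 0 = 126 + 0 = 126$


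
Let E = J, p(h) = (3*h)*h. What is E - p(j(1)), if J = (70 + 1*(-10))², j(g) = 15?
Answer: 2925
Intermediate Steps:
p(h) = 3*h²
J = 3600 (J = (70 - 10)² = 60² = 3600)
E = 3600
E - p(j(1)) = 3600 - 3*15² = 3600 - 3*225 = 3600 - 1*675 = 3600 - 675 = 2925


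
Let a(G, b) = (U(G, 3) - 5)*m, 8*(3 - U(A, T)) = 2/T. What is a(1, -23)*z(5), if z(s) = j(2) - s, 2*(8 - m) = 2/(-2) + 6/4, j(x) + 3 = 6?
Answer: 775/24 ≈ 32.292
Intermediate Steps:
j(x) = 3 (j(x) = -3 + 6 = 3)
U(A, T) = 3 - 1/(4*T)
m = 31/4 (m = 8 - (2/(-2) + 6/4)/2 = 8 - (2*(-½) + 6*(¼))/2 = 8 - (-1 + 3/2)/2 = 8 - ½*½ = 8 - ¼ = 31/4 ≈ 7.7500)
z(s) = 3 - s
a(G, b) = -775/48 (a(G, b) = ((3 - ¼/3) - 5)*(31/4) = ((3 - ¼*⅓) - 5)*(31/4) = ((3 - 1/12) - 5)*(31/4) = (35/12 - 5)*(31/4) = -25/12*31/4 = -775/48)
a(1, -23)*z(5) = -775*(3 - 1*5)/48 = -775*(3 - 5)/48 = -775/48*(-2) = 775/24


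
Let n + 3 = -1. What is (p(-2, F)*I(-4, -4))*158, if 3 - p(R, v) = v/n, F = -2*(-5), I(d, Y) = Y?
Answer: -3476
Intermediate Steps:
n = -4 (n = -3 - 1 = -4)
F = 10
p(R, v) = 3 + v/4 (p(R, v) = 3 - v/(-4) = 3 - v*(-1)/4 = 3 - (-1)*v/4 = 3 + v/4)
(p(-2, F)*I(-4, -4))*158 = ((3 + (¼)*10)*(-4))*158 = ((3 + 5/2)*(-4))*158 = ((11/2)*(-4))*158 = -22*158 = -3476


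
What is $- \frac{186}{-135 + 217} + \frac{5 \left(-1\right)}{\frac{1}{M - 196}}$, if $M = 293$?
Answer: $- \frac{19978}{41} \approx -487.27$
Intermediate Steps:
$- \frac{186}{-135 + 217} + \frac{5 \left(-1\right)}{\frac{1}{M - 196}} = - \frac{186}{-135 + 217} + \frac{5 \left(-1\right)}{\frac{1}{293 - 196}} = - \frac{186}{82} - \frac{5}{\frac{1}{97}} = \left(-186\right) \frac{1}{82} - 5 \frac{1}{\frac{1}{97}} = - \frac{93}{41} - 485 = - \frac{19978}{41}$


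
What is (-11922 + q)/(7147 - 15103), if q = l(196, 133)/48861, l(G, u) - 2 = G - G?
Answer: 145630210/97184529 ≈ 1.4985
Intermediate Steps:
l(G, u) = 2 (l(G, u) = 2 + (G - G) = 2 + 0 = 2)
q = 2/48861 ≈ 4.0932e-5
(-11922 + q)/(7147 - 15103) = (-11922 + 2/48861)/(7147 - 15103) = -582520840/48861/(-7956) = -582520840/48861*(-1/7956) = 145630210/97184529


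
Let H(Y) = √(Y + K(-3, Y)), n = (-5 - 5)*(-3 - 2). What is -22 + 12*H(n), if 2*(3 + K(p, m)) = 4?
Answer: 62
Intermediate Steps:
n = 50 (n = -10*(-5) = 50)
K(p, m) = -1 (K(p, m) = -3 + (½)*4 = -3 + 2 = -1)
H(Y) = √(-1 + Y) (H(Y) = √(Y - 1) = √(-1 + Y))
-22 + 12*H(n) = -22 + 12*√(-1 + 50) = -22 + 12*√49 = -22 + 12*7 = -22 + 84 = 62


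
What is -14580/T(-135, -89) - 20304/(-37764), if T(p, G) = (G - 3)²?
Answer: -2630181/2219684 ≈ -1.1849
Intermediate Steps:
T(p, G) = (-3 + G)²
-14580/T(-135, -89) - 20304/(-37764) = -14580/(-3 - 89)² - 20304/(-37764) = -14580/((-92)²) - 20304*(-1/37764) = -14580/8464 + 564/1049 = -14580*1/8464 + 564/1049 = -3645/2116 + 564/1049 = -2630181/2219684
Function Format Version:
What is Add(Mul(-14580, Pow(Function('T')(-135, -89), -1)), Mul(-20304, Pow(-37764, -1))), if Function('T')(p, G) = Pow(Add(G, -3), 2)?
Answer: Rational(-2630181, 2219684) ≈ -1.1849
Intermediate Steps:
Function('T')(p, G) = Pow(Add(-3, G), 2)
Add(Mul(-14580, Pow(Function('T')(-135, -89), -1)), Mul(-20304, Pow(-37764, -1))) = Add(Mul(-14580, Pow(Pow(Add(-3, -89), 2), -1)), Mul(-20304, Pow(-37764, -1))) = Add(Mul(-14580, Pow(Pow(-92, 2), -1)), Mul(-20304, Rational(-1, 37764))) = Add(Mul(-14580, Pow(8464, -1)), Rational(564, 1049)) = Add(Mul(-14580, Rational(1, 8464)), Rational(564, 1049)) = Add(Rational(-3645, 2116), Rational(564, 1049)) = Rational(-2630181, 2219684)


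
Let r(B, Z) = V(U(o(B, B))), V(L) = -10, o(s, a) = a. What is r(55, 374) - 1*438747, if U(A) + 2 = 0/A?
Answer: -438757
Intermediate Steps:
U(A) = -2 (U(A) = -2 + 0/A = -2 + 0 = -2)
r(B, Z) = -10
r(55, 374) - 1*438747 = -10 - 1*438747 = -10 - 438747 = -438757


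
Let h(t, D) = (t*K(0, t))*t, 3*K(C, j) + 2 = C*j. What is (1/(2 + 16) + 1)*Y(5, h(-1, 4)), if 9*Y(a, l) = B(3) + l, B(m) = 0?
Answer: -19/243 ≈ -0.078189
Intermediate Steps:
K(C, j) = -⅔ + C*j/3 (K(C, j) = -⅔ + (C*j)/3 = -⅔ + C*j/3)
h(t, D) = -2*t²/3 (h(t, D) = (t*(-⅔ + (⅓)*0*t))*t = (t*(-⅔ + 0))*t = (t*(-⅔))*t = (-2*t/3)*t = -2*t²/3)
Y(a, l) = l/9 (Y(a, l) = (0 + l)/9 = l/9)
(1/(2 + 16) + 1)*Y(5, h(-1, 4)) = (1/(2 + 16) + 1)*((-⅔*(-1)²)/9) = (1/18 + 1)*((-⅔*1)/9) = (1/18 + 1)*((⅑)*(-⅔)) = (19/18)*(-2/27) = -19/243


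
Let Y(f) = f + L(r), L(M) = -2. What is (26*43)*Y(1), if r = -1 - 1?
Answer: -1118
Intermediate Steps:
r = -2
Y(f) = -2 + f (Y(f) = f - 2 = -2 + f)
(26*43)*Y(1) = (26*43)*(-2 + 1) = 1118*(-1) = -1118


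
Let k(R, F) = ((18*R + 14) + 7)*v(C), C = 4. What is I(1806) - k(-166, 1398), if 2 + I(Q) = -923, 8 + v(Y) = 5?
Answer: -9826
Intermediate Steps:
v(Y) = -3 (v(Y) = -8 + 5 = -3)
I(Q) = -925 (I(Q) = -2 - 923 = -925)
k(R, F) = -63 - 54*R (k(R, F) = ((18*R + 14) + 7)*(-3) = ((14 + 18*R) + 7)*(-3) = (21 + 18*R)*(-3) = -63 - 54*R)
I(1806) - k(-166, 1398) = -925 - (-63 - 54*(-166)) = -925 - (-63 + 8964) = -925 - 1*8901 = -925 - 8901 = -9826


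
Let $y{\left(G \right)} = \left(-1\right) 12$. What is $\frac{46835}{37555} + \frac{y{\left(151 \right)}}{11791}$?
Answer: $\frac{3805385}{3053869} \approx 1.2461$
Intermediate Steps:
$y{\left(G \right)} = -12$
$\frac{46835}{37555} + \frac{y{\left(151 \right)}}{11791} = \frac{46835}{37555} - \frac{12}{11791} = 46835 \cdot \frac{1}{37555} - \frac{12}{11791} = \frac{323}{259} - \frac{12}{11791} = \frac{3805385}{3053869}$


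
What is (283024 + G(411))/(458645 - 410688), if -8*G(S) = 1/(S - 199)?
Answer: 480008703/81335072 ≈ 5.9016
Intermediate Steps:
G(S) = -1/(8*(-199 + S)) (G(S) = -1/(8*(S - 199)) = -1/(8*(-199 + S)))
(283024 + G(411))/(458645 - 410688) = (283024 - 1/(-1592 + 8*411))/(458645 - 410688) = (283024 - 1/(-1592 + 3288))/47957 = (283024 - 1/1696)*(1/47957) = (480008703/1696)*(1/47957) = 480008703/81335072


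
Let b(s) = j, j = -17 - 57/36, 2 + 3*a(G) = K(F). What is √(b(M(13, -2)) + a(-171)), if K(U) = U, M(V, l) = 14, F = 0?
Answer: I*√77/2 ≈ 4.3875*I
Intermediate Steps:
a(G) = -⅔ (a(G) = -⅔ + (⅓)*0 = -⅔ + 0 = -⅔)
j = -223/12 (j = -17 - 57/36 = -17 - 1*19/12 = -17 - 19/12 = -223/12 ≈ -18.583)
b(s) = -223/12
√(b(M(13, -2)) + a(-171)) = √(-223/12 - ⅔) = √(-77/4) = I*√77/2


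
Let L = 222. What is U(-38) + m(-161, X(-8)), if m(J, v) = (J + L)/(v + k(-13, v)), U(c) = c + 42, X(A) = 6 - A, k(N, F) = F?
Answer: 173/28 ≈ 6.1786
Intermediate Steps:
U(c) = 42 + c
m(J, v) = (222 + J)/(2*v) (m(J, v) = (J + 222)/(v + v) = (222 + J)/((2*v)) = (222 + J)*(1/(2*v)) = (222 + J)/(2*v))
U(-38) + m(-161, X(-8)) = (42 - 38) + (222 - 161)/(2*(6 - 1*(-8))) = 4 + (½)*61/(6 + 8) = 4 + (½)*61/14 = 4 + (½)*(1/14)*61 = 4 + 61/28 = 173/28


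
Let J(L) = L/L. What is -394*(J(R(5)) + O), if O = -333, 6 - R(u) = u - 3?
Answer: 130808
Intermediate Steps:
R(u) = 9 - u (R(u) = 6 - (u - 3) = 6 - (-3 + u) = 6 + (3 - u) = 9 - u)
J(L) = 1
-394*(J(R(5)) + O) = -394*(1 - 333) = -394*(-332) = 130808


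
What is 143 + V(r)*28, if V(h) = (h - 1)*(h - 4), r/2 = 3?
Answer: 423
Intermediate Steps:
r = 6 (r = 2*3 = 6)
V(h) = (-1 + h)*(-4 + h)
143 + V(r)*28 = 143 + (4 + 6² - 5*6)*28 = 143 + (4 + 36 - 30)*28 = 143 + 10*28 = 143 + 280 = 423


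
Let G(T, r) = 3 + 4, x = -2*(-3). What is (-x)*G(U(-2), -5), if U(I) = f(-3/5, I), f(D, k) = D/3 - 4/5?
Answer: -42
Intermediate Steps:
f(D, k) = -4/5 + D/3 (f(D, k) = D*(1/3) - 4*1/5 = D/3 - 4/5 = -4/5 + D/3)
U(I) = -1 (U(I) = -4/5 + (-3/5)/3 = -4/5 + (-3*1/5)/3 = -4/5 + (1/3)*(-3/5) = -4/5 - 1/5 = -1)
x = 6
G(T, r) = 7
(-x)*G(U(-2), -5) = -1*6*7 = -6*7 = -42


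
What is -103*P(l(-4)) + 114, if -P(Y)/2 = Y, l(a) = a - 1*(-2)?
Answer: -298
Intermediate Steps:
l(a) = 2 + a (l(a) = a + 2 = 2 + a)
P(Y) = -2*Y
-103*P(l(-4)) + 114 = -(-206)*(2 - 4) + 114 = -(-206)*(-2) + 114 = -103*4 + 114 = -412 + 114 = -298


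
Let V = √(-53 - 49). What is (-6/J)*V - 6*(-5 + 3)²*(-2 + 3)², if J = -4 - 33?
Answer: -24 + 6*I*√102/37 ≈ -24.0 + 1.6378*I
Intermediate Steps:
J = -37
V = I*√102 (V = √(-102) = I*√102 ≈ 10.1*I)
(-6/J)*V - 6*(-5 + 3)²*(-2 + 3)² = (-6/(-37))*(I*√102) - 6*(-5 + 3)²*(-2 + 3)² = (-6*(-1/37))*(I*√102) - 6*(-2*1)² = 6*(I*√102)/37 - 6*(-2)² = 6*I*√102/37 - 6*4 = 6*I*√102/37 - 24 = -24 + 6*I*√102/37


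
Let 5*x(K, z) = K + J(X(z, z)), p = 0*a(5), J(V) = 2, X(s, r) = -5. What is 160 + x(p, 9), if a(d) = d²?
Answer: 802/5 ≈ 160.40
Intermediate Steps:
p = 0 (p = 0*5² = 0*25 = 0)
x(K, z) = ⅖ + K/5 (x(K, z) = (K + 2)/5 = (2 + K)/5 = ⅖ + K/5)
160 + x(p, 9) = 160 + (⅖ + (⅕)*0) = 160 + (⅖ + 0) = 160 + ⅖ = 802/5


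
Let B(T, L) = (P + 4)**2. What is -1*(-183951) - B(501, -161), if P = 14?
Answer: 183627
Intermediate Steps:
B(T, L) = 324 (B(T, L) = (14 + 4)**2 = 18**2 = 324)
-1*(-183951) - B(501, -161) = -1*(-183951) - 1*324 = 183951 - 324 = 183627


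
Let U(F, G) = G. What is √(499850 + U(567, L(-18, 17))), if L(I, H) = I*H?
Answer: 2*√124886 ≈ 706.78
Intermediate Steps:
L(I, H) = H*I
√(499850 + U(567, L(-18, 17))) = √(499850 + 17*(-18)) = √(499850 - 306) = √499544 = 2*√124886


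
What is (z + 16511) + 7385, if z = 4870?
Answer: 28766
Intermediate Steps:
(z + 16511) + 7385 = (4870 + 16511) + 7385 = 21381 + 7385 = 28766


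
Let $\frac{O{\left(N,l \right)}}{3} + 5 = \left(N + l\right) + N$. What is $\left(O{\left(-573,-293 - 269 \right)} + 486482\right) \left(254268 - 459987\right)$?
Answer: $-99021400617$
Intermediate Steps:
$O{\left(N,l \right)} = -15 + 3 l + 6 N$ ($O{\left(N,l \right)} = -15 + 3 \left(\left(N + l\right) + N\right) = -15 + 3 \left(l + 2 N\right) = -15 + \left(3 l + 6 N\right) = -15 + 3 l + 6 N$)
$\left(O{\left(-573,-293 - 269 \right)} + 486482\right) \left(254268 - 459987\right) = \left(\left(-15 + 3 \left(-293 - 269\right) + 6 \left(-573\right)\right) + 486482\right) \left(254268 - 459987\right) = \left(\left(-15 + 3 \left(-293 - 269\right) - 3438\right) + 486482\right) \left(-205719\right) = \left(\left(-15 + 3 \left(-562\right) - 3438\right) + 486482\right) \left(-205719\right) = \left(\left(-15 - 1686 - 3438\right) + 486482\right) \left(-205719\right) = \left(-5139 + 486482\right) \left(-205719\right) = 481343 \left(-205719\right) = -99021400617$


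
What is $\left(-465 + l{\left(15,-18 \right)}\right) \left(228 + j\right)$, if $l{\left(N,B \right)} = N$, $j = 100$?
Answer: $-147600$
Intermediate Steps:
$\left(-465 + l{\left(15,-18 \right)}\right) \left(228 + j\right) = \left(-465 + 15\right) \left(228 + 100\right) = \left(-450\right) 328 = -147600$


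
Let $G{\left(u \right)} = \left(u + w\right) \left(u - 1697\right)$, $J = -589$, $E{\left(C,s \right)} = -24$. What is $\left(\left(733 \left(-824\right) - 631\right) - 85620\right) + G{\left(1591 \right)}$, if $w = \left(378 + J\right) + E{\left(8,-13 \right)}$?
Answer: $-833979$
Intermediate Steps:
$w = -235$ ($w = \left(378 - 589\right) - 24 = -211 - 24 = -235$)
$G{\left(u \right)} = \left(-1697 + u\right) \left(-235 + u\right)$ ($G{\left(u \right)} = \left(u - 235\right) \left(u - 1697\right) = \left(-235 + u\right) \left(-1697 + u\right) = \left(-1697 + u\right) \left(-235 + u\right)$)
$\left(\left(733 \left(-824\right) - 631\right) - 85620\right) + G{\left(1591 \right)} = \left(\left(733 \left(-824\right) - 631\right) - 85620\right) + \left(398795 + 1591^{2} - 3073812\right) = \left(\left(-603992 - 631\right) - 85620\right) + \left(398795 + 2531281 - 3073812\right) = \left(-604623 - 85620\right) - 143736 = -690243 - 143736 = -833979$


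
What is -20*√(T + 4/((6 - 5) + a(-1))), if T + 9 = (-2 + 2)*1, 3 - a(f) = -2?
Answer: -100*I*√3/3 ≈ -57.735*I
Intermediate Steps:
a(f) = 5 (a(f) = 3 - 1*(-2) = 3 + 2 = 5)
T = -9 (T = -9 + (-2 + 2)*1 = -9 + 0*1 = -9 + 0 = -9)
-20*√(T + 4/((6 - 5) + a(-1))) = -20*√(-9 + 4/((6 - 5) + 5)) = -20*√(-9 + 4/(1 + 5)) = -20*√(-9 + 4/6) = -20*√(-9 + 4*(⅙)) = -20*√(-9 + ⅔) = -100*I*√3/3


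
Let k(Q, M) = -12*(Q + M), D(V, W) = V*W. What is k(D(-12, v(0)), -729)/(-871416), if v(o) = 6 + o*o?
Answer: -267/24206 ≈ -0.011030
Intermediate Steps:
v(o) = 6 + o**2
k(Q, M) = -12*M - 12*Q (k(Q, M) = -12*(M + Q) = -12*M - 12*Q)
k(D(-12, v(0)), -729)/(-871416) = (-12*(-729) - (-144)*(6 + 0**2))/(-871416) = (8748 - (-144)*(6 + 0))*(-1/871416) = (8748 - (-144)*6)*(-1/871416) = (8748 - 12*(-72))*(-1/871416) = (8748 + 864)*(-1/871416) = 9612*(-1/871416) = -267/24206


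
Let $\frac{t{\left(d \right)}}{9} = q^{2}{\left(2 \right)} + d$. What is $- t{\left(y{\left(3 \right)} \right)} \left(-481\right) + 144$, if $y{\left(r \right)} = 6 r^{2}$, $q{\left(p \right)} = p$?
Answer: $251226$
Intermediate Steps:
$t{\left(d \right)} = 36 + 9 d$ ($t{\left(d \right)} = 9 \left(2^{2} + d\right) = 9 \left(4 + d\right) = 36 + 9 d$)
$- t{\left(y{\left(3 \right)} \right)} \left(-481\right) + 144 = - (36 + 9 \cdot 6 \cdot 3^{2}) \left(-481\right) + 144 = - (36 + 9 \cdot 6 \cdot 9) \left(-481\right) + 144 = - (36 + 9 \cdot 54) \left(-481\right) + 144 = - (36 + 486) \left(-481\right) + 144 = \left(-1\right) 522 \left(-481\right) + 144 = \left(-522\right) \left(-481\right) + 144 = 251082 + 144 = 251226$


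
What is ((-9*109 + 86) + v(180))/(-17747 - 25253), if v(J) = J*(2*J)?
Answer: -12781/8600 ≈ -1.4862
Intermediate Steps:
v(J) = 2*J²
((-9*109 + 86) + v(180))/(-17747 - 25253) = ((-9*109 + 86) + 2*180²)/(-17747 - 25253) = ((-981 + 86) + 2*32400)/(-43000) = (-895 + 64800)*(-1/43000) = 63905*(-1/43000) = -12781/8600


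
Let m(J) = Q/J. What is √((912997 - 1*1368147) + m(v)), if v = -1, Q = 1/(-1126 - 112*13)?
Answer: I*√3034359426018/2582 ≈ 674.65*I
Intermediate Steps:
Q = -1/2582 (Q = 1/(-1126 - 1456) = 1/(-2582) = -1/2582 ≈ -0.00038730)
m(J) = -1/(2582*J)
√((912997 - 1*1368147) + m(v)) = √((912997 - 1*1368147) - 1/2582/(-1)) = √((912997 - 1368147) - 1/2582*(-1)) = √(-455150 + 1/2582) = √(-1175197299/2582) = I*√3034359426018/2582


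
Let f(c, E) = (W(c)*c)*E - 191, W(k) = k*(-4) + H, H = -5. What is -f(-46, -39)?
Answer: -320935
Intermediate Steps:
W(k) = -5 - 4*k (W(k) = k*(-4) - 5 = -4*k - 5 = -5 - 4*k)
f(c, E) = -191 + E*c*(-5 - 4*c) (f(c, E) = ((-5 - 4*c)*c)*E - 191 = (c*(-5 - 4*c))*E - 191 = E*c*(-5 - 4*c) - 191 = -191 + E*c*(-5 - 4*c))
-f(-46, -39) = -(-191 - 1*(-39)*(-46)*(5 + 4*(-46))) = -(-191 - 1*(-39)*(-46)*(5 - 184)) = -(-191 - 1*(-39)*(-46)*(-179)) = -(-191 + 321126) = -1*320935 = -320935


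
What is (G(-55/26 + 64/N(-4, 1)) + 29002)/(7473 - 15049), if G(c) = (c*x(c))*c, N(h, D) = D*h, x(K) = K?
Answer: -405252041/133155776 ≈ -3.0434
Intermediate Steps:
G(c) = c³ (G(c) = (c*c)*c = c²*c = c³)
(G(-55/26 + 64/N(-4, 1)) + 29002)/(7473 - 15049) = ((-55/26 + 64/((1*(-4))))³ + 29002)/(7473 - 15049) = ((-55*1/26 + 64/(-4))³ + 29002)/(-7576) = ((-55/26 + 64*(-¼))³ + 29002)*(-1/7576) = ((-55/26 - 16)³ + 29002)*(-1/7576) = ((-471/26)³ + 29002)*(-1/7576) = (-104487111/17576 + 29002)*(-1/7576) = (405252041/17576)*(-1/7576) = -405252041/133155776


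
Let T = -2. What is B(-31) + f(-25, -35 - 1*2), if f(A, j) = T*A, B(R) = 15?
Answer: 65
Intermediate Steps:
f(A, j) = -2*A
B(-31) + f(-25, -35 - 1*2) = 15 - 2*(-25) = 15 + 50 = 65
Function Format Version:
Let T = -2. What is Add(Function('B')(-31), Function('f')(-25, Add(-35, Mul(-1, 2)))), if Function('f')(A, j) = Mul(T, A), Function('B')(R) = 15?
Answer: 65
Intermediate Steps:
Function('f')(A, j) = Mul(-2, A)
Add(Function('B')(-31), Function('f')(-25, Add(-35, Mul(-1, 2)))) = Add(15, Mul(-2, -25)) = Add(15, 50) = 65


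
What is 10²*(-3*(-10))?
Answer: 3000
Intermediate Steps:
10²*(-3*(-10)) = 100*30 = 3000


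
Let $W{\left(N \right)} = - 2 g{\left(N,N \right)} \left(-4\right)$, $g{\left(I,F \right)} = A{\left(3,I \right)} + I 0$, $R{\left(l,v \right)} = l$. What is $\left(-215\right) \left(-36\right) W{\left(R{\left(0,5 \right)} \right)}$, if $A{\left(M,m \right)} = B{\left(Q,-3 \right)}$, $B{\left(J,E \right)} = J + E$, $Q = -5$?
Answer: $-495360$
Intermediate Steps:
$B{\left(J,E \right)} = E + J$
$A{\left(M,m \right)} = -8$ ($A{\left(M,m \right)} = -3 - 5 = -8$)
$g{\left(I,F \right)} = -8$ ($g{\left(I,F \right)} = -8 + I 0 = -8 + 0 = -8$)
$W{\left(N \right)} = -64$ ($W{\left(N \right)} = \left(-2\right) \left(-8\right) \left(-4\right) = 16 \left(-4\right) = -64$)
$\left(-215\right) \left(-36\right) W{\left(R{\left(0,5 \right)} \right)} = \left(-215\right) \left(-36\right) \left(-64\right) = 7740 \left(-64\right) = -495360$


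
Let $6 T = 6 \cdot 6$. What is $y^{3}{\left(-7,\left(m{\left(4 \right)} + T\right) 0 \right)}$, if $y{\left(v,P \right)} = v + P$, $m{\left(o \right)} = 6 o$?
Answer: $-343$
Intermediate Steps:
$T = 6$ ($T = \frac{6 \cdot 6}{6} = \frac{1}{6} \cdot 36 = 6$)
$y{\left(v,P \right)} = P + v$
$y^{3}{\left(-7,\left(m{\left(4 \right)} + T\right) 0 \right)} = \left(\left(6 \cdot 4 + 6\right) 0 - 7\right)^{3} = \left(\left(24 + 6\right) 0 - 7\right)^{3} = \left(30 \cdot 0 - 7\right)^{3} = \left(0 - 7\right)^{3} = \left(-7\right)^{3} = -343$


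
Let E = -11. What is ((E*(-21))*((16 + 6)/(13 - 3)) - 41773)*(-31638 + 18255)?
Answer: 2761234092/5 ≈ 5.5225e+8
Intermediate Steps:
((E*(-21))*((16 + 6)/(13 - 3)) - 41773)*(-31638 + 18255) = ((-11*(-21))*((16 + 6)/(13 - 3)) - 41773)*(-31638 + 18255) = (231*(22/10) - 41773)*(-13383) = (231*(22*(1/10)) - 41773)*(-13383) = (231*(11/5) - 41773)*(-13383) = (2541/5 - 41773)*(-13383) = -206324/5*(-13383) = 2761234092/5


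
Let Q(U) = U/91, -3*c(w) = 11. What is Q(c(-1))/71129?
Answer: -11/19418217 ≈ -5.6648e-7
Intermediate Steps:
c(w) = -11/3 (c(w) = -⅓*11 = -11/3)
Q(U) = U/91 (Q(U) = U*(1/91) = U/91)
Q(c(-1))/71129 = ((1/91)*(-11/3))/71129 = -11/273*1/71129 = -11/19418217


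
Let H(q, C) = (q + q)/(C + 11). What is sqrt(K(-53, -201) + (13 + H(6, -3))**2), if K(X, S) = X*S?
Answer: sqrt(43453)/2 ≈ 104.23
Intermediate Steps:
K(X, S) = S*X
H(q, C) = 2*q/(11 + C) (H(q, C) = (2*q)/(11 + C) = 2*q/(11 + C))
sqrt(K(-53, -201) + (13 + H(6, -3))**2) = sqrt(-201*(-53) + (13 + 2*6/(11 - 3))**2) = sqrt(10653 + (13 + 2*6/8)**2) = sqrt(10653 + (13 + 2*6*(1/8))**2) = sqrt(10653 + (13 + 3/2)**2) = sqrt(10653 + (29/2)**2) = sqrt(10653 + 841/4) = sqrt(43453/4) = sqrt(43453)/2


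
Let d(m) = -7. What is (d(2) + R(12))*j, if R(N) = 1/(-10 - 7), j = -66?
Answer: 7920/17 ≈ 465.88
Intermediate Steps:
R(N) = -1/17 (R(N) = 1/(-17) = -1/17)
(d(2) + R(12))*j = (-7 - 1/17)*(-66) = -120/17*(-66) = 7920/17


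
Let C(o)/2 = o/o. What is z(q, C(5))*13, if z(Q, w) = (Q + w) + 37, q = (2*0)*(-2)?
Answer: 507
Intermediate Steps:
C(o) = 2 (C(o) = 2*(o/o) = 2*1 = 2)
q = 0 (q = 0*(-2) = 0)
z(Q, w) = 37 + Q + w
z(q, C(5))*13 = (37 + 0 + 2)*13 = 39*13 = 507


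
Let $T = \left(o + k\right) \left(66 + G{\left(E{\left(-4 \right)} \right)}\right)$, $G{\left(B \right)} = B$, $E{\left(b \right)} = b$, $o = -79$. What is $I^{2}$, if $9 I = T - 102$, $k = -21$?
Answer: $\frac{39715204}{81} \approx 4.9031 \cdot 10^{5}$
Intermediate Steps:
$T = -6200$ ($T = \left(-79 - 21\right) \left(66 - 4\right) = \left(-100\right) 62 = -6200$)
$I = - \frac{6302}{9}$ ($I = \frac{-6200 - 102}{9} = \frac{1}{9} \left(-6302\right) = - \frac{6302}{9} \approx -700.22$)
$I^{2} = \left(- \frac{6302}{9}\right)^{2} = \frac{39715204}{81}$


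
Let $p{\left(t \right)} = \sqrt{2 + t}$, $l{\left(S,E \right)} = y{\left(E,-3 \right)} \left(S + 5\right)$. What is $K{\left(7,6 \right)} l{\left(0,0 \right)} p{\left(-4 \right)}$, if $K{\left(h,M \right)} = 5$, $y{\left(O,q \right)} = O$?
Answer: $0$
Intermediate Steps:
$l{\left(S,E \right)} = E \left(5 + S\right)$ ($l{\left(S,E \right)} = E \left(S + 5\right) = E \left(5 + S\right)$)
$K{\left(7,6 \right)} l{\left(0,0 \right)} p{\left(-4 \right)} = 5 \cdot 0 \left(5 + 0\right) \sqrt{2 - 4} = 5 \cdot 0 \cdot 5 \sqrt{-2} = 5 \cdot 0 i \sqrt{2} = 0 i \sqrt{2} = 0$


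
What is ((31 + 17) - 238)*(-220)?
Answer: 41800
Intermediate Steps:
((31 + 17) - 238)*(-220) = (48 - 238)*(-220) = -190*(-220) = 41800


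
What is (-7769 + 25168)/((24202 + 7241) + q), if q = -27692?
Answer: 17399/3751 ≈ 4.6385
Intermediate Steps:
(-7769 + 25168)/((24202 + 7241) + q) = (-7769 + 25168)/((24202 + 7241) - 27692) = 17399/(31443 - 27692) = 17399/3751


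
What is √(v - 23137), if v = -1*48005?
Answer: I*√71142 ≈ 266.72*I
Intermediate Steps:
v = -48005
√(v - 23137) = √(-48005 - 23137) = √(-71142) = I*√71142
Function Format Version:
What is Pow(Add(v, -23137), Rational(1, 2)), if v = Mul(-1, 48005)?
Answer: Mul(I, Pow(71142, Rational(1, 2))) ≈ Mul(266.72, I)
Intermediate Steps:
v = -48005
Pow(Add(v, -23137), Rational(1, 2)) = Pow(Add(-48005, -23137), Rational(1, 2)) = Pow(-71142, Rational(1, 2)) = Mul(I, Pow(71142, Rational(1, 2)))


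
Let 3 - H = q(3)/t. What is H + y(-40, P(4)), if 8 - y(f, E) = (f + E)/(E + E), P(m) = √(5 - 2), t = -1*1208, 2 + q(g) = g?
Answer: 12685/1208 + 20*√3/3 ≈ 22.048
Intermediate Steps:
q(g) = -2 + g
t = -1208
P(m) = √3
y(f, E) = 8 - (E + f)/(2*E) (y(f, E) = 8 - (f + E)/(E + E) = 8 - (E + f)/(2*E))
H = 3625/1208 (H = 3 - (-2 + 3)/(-1208) = 3 - (-1)/1208 = 3 - 1*(-1/1208) = 3 + 1/1208 = 3625/1208 ≈ 3.0008)
H + y(-40, P(4)) = 3625/1208 + (-1*(-40) + 15*√3)/(2*(√3)) = 3625/1208 + (√3/3)*(40 + 15*√3)/2 = 3625/1208 + √3*(40 + 15*√3)/6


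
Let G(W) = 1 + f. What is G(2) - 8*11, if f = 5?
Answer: -82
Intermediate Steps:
G(W) = 6 (G(W) = 1 + 5 = 6)
G(2) - 8*11 = 6 - 8*11 = 6 - 88 = -82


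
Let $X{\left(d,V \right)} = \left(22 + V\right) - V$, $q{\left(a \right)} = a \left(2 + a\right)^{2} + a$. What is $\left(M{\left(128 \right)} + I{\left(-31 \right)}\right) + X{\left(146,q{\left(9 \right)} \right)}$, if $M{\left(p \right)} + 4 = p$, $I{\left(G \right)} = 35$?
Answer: $181$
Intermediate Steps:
$M{\left(p \right)} = -4 + p$
$q{\left(a \right)} = a + a \left(2 + a\right)^{2}$
$X{\left(d,V \right)} = 22$
$\left(M{\left(128 \right)} + I{\left(-31 \right)}\right) + X{\left(146,q{\left(9 \right)} \right)} = \left(\left(-4 + 128\right) + 35\right) + 22 = \left(124 + 35\right) + 22 = 159 + 22 = 181$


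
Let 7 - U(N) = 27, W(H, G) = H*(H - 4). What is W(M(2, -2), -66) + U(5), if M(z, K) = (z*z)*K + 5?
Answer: 1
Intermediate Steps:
M(z, K) = 5 + K*z² (M(z, K) = z²*K + 5 = K*z² + 5 = 5 + K*z²)
W(H, G) = H*(-4 + H)
U(N) = -20 (U(N) = 7 - 1*27 = 7 - 27 = -20)
W(M(2, -2), -66) + U(5) = (5 - 2*2²)*(-4 + (5 - 2*2²)) - 20 = (5 - 2*4)*(-4 + (5 - 2*4)) - 20 = (5 - 8)*(-4 + (5 - 8)) - 20 = -3*(-4 - 3) - 20 = -3*(-7) - 20 = 21 - 20 = 1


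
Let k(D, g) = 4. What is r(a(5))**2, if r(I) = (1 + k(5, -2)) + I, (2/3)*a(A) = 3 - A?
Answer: 4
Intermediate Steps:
a(A) = 9/2 - 3*A/2 (a(A) = 3*(3 - A)/2 = 9/2 - 3*A/2)
r(I) = 5 + I (r(I) = (1 + 4) + I = 5 + I)
r(a(5))**2 = (5 + (9/2 - 3/2*5))**2 = (5 + (9/2 - 15/2))**2 = (5 - 3)**2 = 2**2 = 4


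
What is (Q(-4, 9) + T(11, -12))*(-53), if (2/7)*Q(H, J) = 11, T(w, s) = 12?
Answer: -5353/2 ≈ -2676.5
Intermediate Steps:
Q(H, J) = 77/2 (Q(H, J) = (7/2)*11 = 77/2)
(Q(-4, 9) + T(11, -12))*(-53) = (77/2 + 12)*(-53) = (101/2)*(-53) = -5353/2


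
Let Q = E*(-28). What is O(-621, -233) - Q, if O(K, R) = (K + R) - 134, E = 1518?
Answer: 41516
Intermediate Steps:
O(K, R) = -134 + K + R
Q = -42504 (Q = 1518*(-28) = -42504)
O(-621, -233) - Q = (-134 - 621 - 233) - 1*(-42504) = -988 + 42504 = 41516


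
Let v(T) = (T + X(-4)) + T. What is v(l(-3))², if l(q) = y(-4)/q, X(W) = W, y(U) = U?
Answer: 16/9 ≈ 1.7778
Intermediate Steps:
l(q) = -4/q
v(T) = -4 + 2*T (v(T) = (T - 4) + T = (-4 + T) + T = -4 + 2*T)
v(l(-3))² = (-4 + 2*(-4/(-3)))² = (-4 + 2*(-4*(-⅓)))² = (-4 + 2*(4/3))² = (-4 + 8/3)² = (-4/3)² = 16/9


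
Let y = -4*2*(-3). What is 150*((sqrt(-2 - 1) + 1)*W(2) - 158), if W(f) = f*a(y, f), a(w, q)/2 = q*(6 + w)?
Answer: 12300 + 36000*I*sqrt(3) ≈ 12300.0 + 62354.0*I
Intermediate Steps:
y = 24 (y = -8*(-3) = 24)
a(w, q) = 2*q*(6 + w) (a(w, q) = 2*(q*(6 + w)) = 2*q*(6 + w))
W(f) = 60*f**2 (W(f) = f*(2*f*(6 + 24)) = f*(2*f*30) = f*(60*f) = 60*f**2)
150*((sqrt(-2 - 1) + 1)*W(2) - 158) = 150*((sqrt(-2 - 1) + 1)*(60*2**2) - 158) = 150*((sqrt(-3) + 1)*(60*4) - 158) = 150*((I*sqrt(3) + 1)*240 - 158) = 150*((1 + I*sqrt(3))*240 - 158) = 150*((240 + 240*I*sqrt(3)) - 158) = 150*(82 + 240*I*sqrt(3)) = 12300 + 36000*I*sqrt(3)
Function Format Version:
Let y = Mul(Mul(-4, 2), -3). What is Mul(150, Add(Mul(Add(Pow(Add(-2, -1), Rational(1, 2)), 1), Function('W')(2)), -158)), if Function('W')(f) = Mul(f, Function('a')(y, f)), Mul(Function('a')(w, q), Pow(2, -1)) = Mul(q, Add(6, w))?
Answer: Add(12300, Mul(36000, I, Pow(3, Rational(1, 2)))) ≈ Add(12300., Mul(62354., I))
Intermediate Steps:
y = 24 (y = Mul(-8, -3) = 24)
Function('a')(w, q) = Mul(2, q, Add(6, w)) (Function('a')(w, q) = Mul(2, Mul(q, Add(6, w))) = Mul(2, q, Add(6, w)))
Function('W')(f) = Mul(60, Pow(f, 2)) (Function('W')(f) = Mul(f, Mul(2, f, Add(6, 24))) = Mul(f, Mul(2, f, 30)) = Mul(f, Mul(60, f)) = Mul(60, Pow(f, 2)))
Mul(150, Add(Mul(Add(Pow(Add(-2, -1), Rational(1, 2)), 1), Function('W')(2)), -158)) = Mul(150, Add(Mul(Add(Pow(Add(-2, -1), Rational(1, 2)), 1), Mul(60, Pow(2, 2))), -158)) = Mul(150, Add(Mul(Add(Pow(-3, Rational(1, 2)), 1), Mul(60, 4)), -158)) = Mul(150, Add(Mul(Add(Mul(I, Pow(3, Rational(1, 2))), 1), 240), -158)) = Mul(150, Add(Mul(Add(1, Mul(I, Pow(3, Rational(1, 2)))), 240), -158)) = Mul(150, Add(Add(240, Mul(240, I, Pow(3, Rational(1, 2)))), -158)) = Mul(150, Add(82, Mul(240, I, Pow(3, Rational(1, 2))))) = Add(12300, Mul(36000, I, Pow(3, Rational(1, 2))))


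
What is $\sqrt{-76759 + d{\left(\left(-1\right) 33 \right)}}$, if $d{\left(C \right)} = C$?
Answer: $2 i \sqrt{19198} \approx 277.11 i$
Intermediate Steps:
$\sqrt{-76759 + d{\left(\left(-1\right) 33 \right)}} = \sqrt{-76759 - 33} = \sqrt{-76792} = 2 i \sqrt{19198}$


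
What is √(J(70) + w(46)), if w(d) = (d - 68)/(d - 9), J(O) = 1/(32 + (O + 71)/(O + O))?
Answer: I*√16496202914/170977 ≈ 0.7512*I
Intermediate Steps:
J(O) = 1/(32 + (71 + O)/(2*O)) (J(O) = 1/(32 + (71 + O)/((2*O))) = 1/(32 + (71 + O)*(1/(2*O))) = 1/(32 + (71 + O)/(2*O)))
w(d) = (-68 + d)/(-9 + d)
√(J(70) + w(46)) = √(2*70/(71 + 65*70) + (-68 + 46)/(-9 + 46)) = √(2*70/(71 + 4550) - 22/37) = √(2*70/4621 + (1/37)*(-22)) = √(2*70*(1/4621) - 22/37) = √(140/4621 - 22/37) = √(-96482/170977) = I*√16496202914/170977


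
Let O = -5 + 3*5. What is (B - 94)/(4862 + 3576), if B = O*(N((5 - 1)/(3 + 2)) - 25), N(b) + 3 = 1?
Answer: -182/4219 ≈ -0.043138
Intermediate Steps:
N(b) = -2 (N(b) = -3 + 1 = -2)
O = 10 (O = -5 + 15 = 10)
B = -270 (B = 10*(-2 - 25) = 10*(-27) = -270)
(B - 94)/(4862 + 3576) = (-270 - 94)/(4862 + 3576) = -364/8438 = -364*1/8438 = -182/4219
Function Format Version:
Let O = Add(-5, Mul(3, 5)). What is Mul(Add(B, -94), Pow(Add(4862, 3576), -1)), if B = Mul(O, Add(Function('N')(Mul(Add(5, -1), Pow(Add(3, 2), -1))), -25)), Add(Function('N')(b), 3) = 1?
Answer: Rational(-182, 4219) ≈ -0.043138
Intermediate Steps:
Function('N')(b) = -2 (Function('N')(b) = Add(-3, 1) = -2)
O = 10 (O = Add(-5, 15) = 10)
B = -270 (B = Mul(10, Add(-2, -25)) = Mul(10, -27) = -270)
Mul(Add(B, -94), Pow(Add(4862, 3576), -1)) = Mul(Add(-270, -94), Pow(Add(4862, 3576), -1)) = Mul(-364, Pow(8438, -1)) = Mul(-364, Rational(1, 8438)) = Rational(-182, 4219)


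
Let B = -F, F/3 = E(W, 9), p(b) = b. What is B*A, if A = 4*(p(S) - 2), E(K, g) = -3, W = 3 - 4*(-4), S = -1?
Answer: -108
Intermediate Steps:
W = 19 (W = 3 + 16 = 19)
F = -9 (F = 3*(-3) = -9)
A = -12 (A = 4*(-1 - 2) = 4*(-3) = -12)
B = 9 (B = -1*(-9) = 9)
B*A = 9*(-12) = -108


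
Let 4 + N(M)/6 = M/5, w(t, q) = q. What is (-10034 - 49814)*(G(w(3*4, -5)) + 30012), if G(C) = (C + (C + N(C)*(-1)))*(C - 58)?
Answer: -1720749696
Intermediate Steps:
N(M) = -24 + 6*M/5 (N(M) = -24 + 6*(M/5) = -24 + 6*M/5)
G(C) = (-58 + C)*(24 + 4*C/5) (G(C) = (C + (C + (-24 + 6*C/5)*(-1)))*(C - 58) = (C + (C + (24 - 6*C/5)))*(-58 + C) = (C + (24 - C/5))*(-58 + C) = (24 + 4*C/5)*(-58 + C) = (-58 + C)*(24 + 4*C/5))
(-10034 - 49814)*(G(w(3*4, -5)) + 30012) = (-10034 - 49814)*((-1392 - 112/5*(-5) + (⅘)*(-5)²) + 30012) = -59848*((-1392 + 112 + (⅘)*25) + 30012) = -59848*((-1392 + 112 + 20) + 30012) = -59848*(-1260 + 30012) = -59848*28752 = -1720749696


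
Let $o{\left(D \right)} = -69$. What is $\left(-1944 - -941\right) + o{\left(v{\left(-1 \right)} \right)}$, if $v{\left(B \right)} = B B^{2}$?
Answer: $-1072$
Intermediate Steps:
$v{\left(B \right)} = B^{3}$
$\left(-1944 - -941\right) + o{\left(v{\left(-1 \right)} \right)} = \left(-1944 - -941\right) - 69 = \left(-1944 + 941\right) - 69 = -1003 - 69 = -1072$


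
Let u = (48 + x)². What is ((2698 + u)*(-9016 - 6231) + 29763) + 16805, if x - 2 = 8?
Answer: -92380746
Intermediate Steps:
x = 10 (x = 2 + 8 = 10)
u = 3364 (u = (48 + 10)² = 58² = 3364)
((2698 + u)*(-9016 - 6231) + 29763) + 16805 = ((2698 + 3364)*(-9016 - 6231) + 29763) + 16805 = (6062*(-15247) + 29763) + 16805 = (-92427314 + 29763) + 16805 = -92397551 + 16805 = -92380746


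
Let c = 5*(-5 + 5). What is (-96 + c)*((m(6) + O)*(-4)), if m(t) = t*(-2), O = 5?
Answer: -2688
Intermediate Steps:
m(t) = -2*t
c = 0 (c = 5*0 = 0)
(-96 + c)*((m(6) + O)*(-4)) = (-96 + 0)*((-2*6 + 5)*(-4)) = -96*(-12 + 5)*(-4) = -(-672)*(-4) = -96*28 = -2688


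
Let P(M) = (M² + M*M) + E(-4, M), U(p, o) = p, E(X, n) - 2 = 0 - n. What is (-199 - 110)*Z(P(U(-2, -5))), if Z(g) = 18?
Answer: -5562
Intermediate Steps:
E(X, n) = 2 - n (E(X, n) = 2 + (0 - n) = 2 - n)
P(M) = 2 - M + 2*M² (P(M) = (M² + M*M) + (2 - M) = (M² + M²) + (2 - M) = 2*M² + (2 - M) = 2 - M + 2*M²)
(-199 - 110)*Z(P(U(-2, -5))) = (-199 - 110)*18 = -309*18 = -5562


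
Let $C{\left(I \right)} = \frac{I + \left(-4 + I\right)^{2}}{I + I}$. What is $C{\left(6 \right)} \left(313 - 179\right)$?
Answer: $\frac{335}{3} \approx 111.67$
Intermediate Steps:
$C{\left(I \right)} = \frac{I + \left(-4 + I\right)^{2}}{2 I}$
$C{\left(6 \right)} \left(313 - 179\right) = \frac{6 + \left(-4 + 6\right)^{2}}{2 \cdot 6} \left(313 - 179\right) = \frac{1}{2} \cdot \frac{1}{6} \left(6 + 2^{2}\right) 134 = \frac{1}{2} \cdot \frac{1}{6} \left(6 + 4\right) 134 = \frac{1}{2} \cdot \frac{1}{6} \cdot 10 \cdot 134 = \frac{5}{6} \cdot 134 = \frac{335}{3}$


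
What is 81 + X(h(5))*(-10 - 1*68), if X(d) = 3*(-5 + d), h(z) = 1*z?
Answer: 81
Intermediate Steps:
h(z) = z
X(d) = -15 + 3*d
81 + X(h(5))*(-10 - 1*68) = 81 + (-15 + 3*5)*(-10 - 1*68) = 81 + (-15 + 15)*(-10 - 68) = 81 + 0*(-78) = 81 + 0 = 81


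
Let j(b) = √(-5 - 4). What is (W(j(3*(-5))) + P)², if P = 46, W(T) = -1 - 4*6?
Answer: 441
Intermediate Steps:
j(b) = 3*I (j(b) = √(-9) = 3*I)
W(T) = -25 (W(T) = -1 - 24 = -25)
(W(j(3*(-5))) + P)² = (-25 + 46)² = 21² = 441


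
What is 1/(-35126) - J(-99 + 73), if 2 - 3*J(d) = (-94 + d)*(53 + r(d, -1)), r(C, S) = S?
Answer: -219256495/105378 ≈ -2080.7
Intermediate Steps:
J(d) = 1630 - 52*d/3 (J(d) = ⅔ - (-94 + d)*(53 - 1)/3 = ⅔ - (-94 + d)*52/3 = ⅔ - (-4888 + 52*d)/3 = ⅔ + (4888/3 - 52*d/3) = 1630 - 52*d/3)
1/(-35126) - J(-99 + 73) = 1/(-35126) - (1630 - 52*(-99 + 73)/3) = -1/35126 - (1630 - 52/3*(-26)) = -1/35126 - (1630 + 1352/3) = -1/35126 - 1*6242/3 = -1/35126 - 6242/3 = -219256495/105378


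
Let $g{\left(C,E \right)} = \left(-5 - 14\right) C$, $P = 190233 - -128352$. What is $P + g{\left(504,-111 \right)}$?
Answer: $309009$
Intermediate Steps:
$P = 318585$ ($P = 190233 + 128352 = 318585$)
$g{\left(C,E \right)} = - 19 C$ ($g{\left(C,E \right)} = \left(-5 - 14\right) C = - 19 C$)
$P + g{\left(504,-111 \right)} = 318585 - 9576 = 309009$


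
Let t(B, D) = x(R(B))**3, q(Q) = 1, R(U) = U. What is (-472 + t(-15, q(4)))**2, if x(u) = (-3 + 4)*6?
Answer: 65536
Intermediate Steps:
x(u) = 6 (x(u) = 1*6 = 6)
t(B, D) = 216 (t(B, D) = 6**3 = 216)
(-472 + t(-15, q(4)))**2 = (-472 + 216)**2 = (-256)**2 = 65536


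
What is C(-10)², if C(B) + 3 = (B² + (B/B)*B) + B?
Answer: 5929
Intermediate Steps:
C(B) = -3 + B² + 2*B (C(B) = -3 + ((B² + (B/B)*B) + B) = -3 + ((B² + 1*B) + B) = -3 + ((B² + B) + B) = -3 + ((B + B²) + B) = -3 + (B² + 2*B) = -3 + B² + 2*B)
C(-10)² = (-3 + (-10)² + 2*(-10))² = (-3 + 100 - 20)² = 77² = 5929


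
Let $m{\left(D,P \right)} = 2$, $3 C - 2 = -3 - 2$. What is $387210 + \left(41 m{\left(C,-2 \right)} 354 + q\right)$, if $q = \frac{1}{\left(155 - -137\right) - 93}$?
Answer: $\frac{82831363}{199} \approx 4.1624 \cdot 10^{5}$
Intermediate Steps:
$C = -1$ ($C = \frac{2}{3} + \frac{-3 - 2}{3} = \frac{2}{3} + \frac{1}{3} \left(-5\right) = \frac{2}{3} - \frac{5}{3} = -1$)
$q = \frac{1}{199}$ ($q = \frac{1}{\left(155 + 137\right) - 93} = \frac{1}{292 - 93} = \frac{1}{199} \approx 0.0050251$)
$387210 + \left(41 m{\left(C,-2 \right)} 354 + q\right) = 387210 + \left(41 \cdot 2 \cdot 354 + \frac{1}{199}\right) = 387210 + \left(82 \cdot 354 + \frac{1}{199}\right) = 387210 + \left(29028 + \frac{1}{199}\right) = 387210 + \frac{5776573}{199} = \frac{82831363}{199}$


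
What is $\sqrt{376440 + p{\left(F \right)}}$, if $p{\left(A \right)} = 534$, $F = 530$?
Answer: $9 \sqrt{4654} \approx 613.98$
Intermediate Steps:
$\sqrt{376440 + p{\left(F \right)}} = \sqrt{376440 + 534} = \sqrt{376974} = 9 \sqrt{4654}$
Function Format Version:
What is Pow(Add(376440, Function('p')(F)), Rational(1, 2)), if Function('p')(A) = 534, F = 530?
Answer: Mul(9, Pow(4654, Rational(1, 2))) ≈ 613.98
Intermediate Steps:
Pow(Add(376440, Function('p')(F)), Rational(1, 2)) = Pow(Add(376440, 534), Rational(1, 2)) = Pow(376974, Rational(1, 2)) = Mul(9, Pow(4654, Rational(1, 2)))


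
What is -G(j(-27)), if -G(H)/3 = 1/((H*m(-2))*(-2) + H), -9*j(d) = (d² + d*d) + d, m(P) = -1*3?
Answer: -1/371 ≈ -0.0026954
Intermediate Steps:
m(P) = -3
j(d) = -2*d²/9 - d/9 (j(d) = -((d² + d*d) + d)/9 = -((d² + d²) + d)/9 = -(2*d² + d)/9 = -(d + 2*d²)/9 = -2*d²/9 - d/9)
G(H) = -3/(7*H) (G(H) = -3/((H*(-3))*(-2) + H) = -3/(-3*H*(-2) + H) = -3/(6*H + H) = -3*1/(7*H) = -3/(7*H))
-G(j(-27)) = -(-3)/(7*((-⅑*(-27)*(1 + 2*(-27))))) = -(-3)/(7*((-⅑*(-27)*(1 - 54)))) = -(-3)/(7*((-⅑*(-27)*(-53)))) = -(-3)/(7*(-159)) = -(-3)*(-1)/(7*159) = -1*1/371 = -1/371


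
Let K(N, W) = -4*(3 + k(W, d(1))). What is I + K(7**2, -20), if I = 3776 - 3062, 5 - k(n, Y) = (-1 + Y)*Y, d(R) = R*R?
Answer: 682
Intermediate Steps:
d(R) = R**2
k(n, Y) = 5 - Y*(-1 + Y) (k(n, Y) = 5 - (-1 + Y)*Y = 5 - Y*(-1 + Y))
K(N, W) = -32 (K(N, W) = -4*(3 + (5 + 1**2 - (1**2)**2)) = -4*(3 + (5 + 1 - 1*1**2)) = -4*(3 + (5 + 1 - 1*1)) = -4*(3 + (5 + 1 - 1)) = -4*(3 + 5) = -4*8 = -32)
I = 714
I + K(7**2, -20) = 714 - 32 = 682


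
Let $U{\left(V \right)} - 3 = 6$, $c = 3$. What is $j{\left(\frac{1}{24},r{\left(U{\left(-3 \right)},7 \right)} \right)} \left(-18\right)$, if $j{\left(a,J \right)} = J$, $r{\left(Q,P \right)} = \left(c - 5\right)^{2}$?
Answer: $-72$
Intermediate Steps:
$U{\left(V \right)} = 9$ ($U{\left(V \right)} = 3 + 6 = 9$)
$r{\left(Q,P \right)} = 4$ ($r{\left(Q,P \right)} = \left(3 - 5\right)^{2} = \left(-2\right)^{2} = 4$)
$j{\left(\frac{1}{24},r{\left(U{\left(-3 \right)},7 \right)} \right)} \left(-18\right) = 4 \left(-18\right) = -72$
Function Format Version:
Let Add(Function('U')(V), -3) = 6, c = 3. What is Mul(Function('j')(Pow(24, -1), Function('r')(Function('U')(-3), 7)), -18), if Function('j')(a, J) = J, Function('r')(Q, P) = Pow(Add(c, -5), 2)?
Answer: -72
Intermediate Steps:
Function('U')(V) = 9 (Function('U')(V) = Add(3, 6) = 9)
Function('r')(Q, P) = 4 (Function('r')(Q, P) = Pow(Add(3, -5), 2) = Pow(-2, 2) = 4)
Mul(Function('j')(Pow(24, -1), Function('r')(Function('U')(-3), 7)), -18) = Mul(4, -18) = -72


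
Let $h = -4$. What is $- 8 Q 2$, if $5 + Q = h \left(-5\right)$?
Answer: $-240$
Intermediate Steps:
$Q = 15$ ($Q = -5 - -20 = -5 + 20 = 15$)
$- 8 Q 2 = \left(-8\right) 15 \cdot 2 = \left(-120\right) 2 = -240$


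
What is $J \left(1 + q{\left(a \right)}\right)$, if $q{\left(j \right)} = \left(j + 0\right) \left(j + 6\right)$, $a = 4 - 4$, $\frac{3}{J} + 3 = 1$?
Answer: $- \frac{3}{2} \approx -1.5$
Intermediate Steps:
$J = - \frac{3}{2}$ ($J = \frac{3}{-3 + 1} = \frac{3}{-2} = 3 \left(- \frac{1}{2}\right) = - \frac{3}{2} \approx -1.5$)
$a = 0$ ($a = 4 - 4 = 0$)
$q{\left(j \right)} = j \left(6 + j\right)$
$J \left(1 + q{\left(a \right)}\right) = - \frac{3 \left(1 + 0 \left(6 + 0\right)\right)}{2} = - \frac{3 \left(1 + 0 \cdot 6\right)}{2} = - \frac{3 \left(1 + 0\right)}{2} = \left(- \frac{3}{2}\right) 1 = - \frac{3}{2}$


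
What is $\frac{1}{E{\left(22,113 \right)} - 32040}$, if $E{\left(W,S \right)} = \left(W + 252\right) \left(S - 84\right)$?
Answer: $- \frac{1}{24094} \approx -4.1504 \cdot 10^{-5}$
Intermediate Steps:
$E{\left(W,S \right)} = \left(-84 + S\right) \left(252 + W\right)$ ($E{\left(W,S \right)} = \left(252 + W\right) \left(-84 + S\right) = \left(-84 + S\right) \left(252 + W\right)$)
$\frac{1}{E{\left(22,113 \right)} - 32040} = \frac{1}{\left(-21168 - 1848 + 252 \cdot 113 + 113 \cdot 22\right) - 32040} = \frac{1}{\left(-21168 - 1848 + 28476 + 2486\right) - 32040} = \frac{1}{7946 - 32040} = \frac{1}{-24094} = - \frac{1}{24094}$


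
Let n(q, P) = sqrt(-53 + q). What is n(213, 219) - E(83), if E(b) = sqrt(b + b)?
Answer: -sqrt(166) + 4*sqrt(10) ≈ -0.23499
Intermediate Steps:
E(b) = sqrt(2)*sqrt(b) (E(b) = sqrt(2*b) = sqrt(2)*sqrt(b))
n(213, 219) - E(83) = sqrt(-53 + 213) - sqrt(2)*sqrt(83) = sqrt(160) - sqrt(166) = 4*sqrt(10) - sqrt(166) = -sqrt(166) + 4*sqrt(10)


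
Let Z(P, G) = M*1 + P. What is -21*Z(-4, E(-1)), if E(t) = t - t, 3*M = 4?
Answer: 56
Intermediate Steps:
M = 4/3 (M = (⅓)*4 = 4/3 ≈ 1.3333)
E(t) = 0
Z(P, G) = 4/3 + P (Z(P, G) = (4/3)*1 + P = 4/3 + P)
-21*Z(-4, E(-1)) = -21*(4/3 - 4) = -21*(-8/3) = 56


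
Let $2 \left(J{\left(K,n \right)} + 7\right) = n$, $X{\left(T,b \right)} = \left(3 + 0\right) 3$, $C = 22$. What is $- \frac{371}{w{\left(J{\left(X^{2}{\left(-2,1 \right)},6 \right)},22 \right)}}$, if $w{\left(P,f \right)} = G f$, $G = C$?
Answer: $- \frac{371}{484} \approx -0.76653$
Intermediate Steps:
$X{\left(T,b \right)} = 9$ ($X{\left(T,b \right)} = 3 \cdot 3 = 9$)
$G = 22$
$J{\left(K,n \right)} = -7 + \frac{n}{2}$
$w{\left(P,f \right)} = 22 f$
$- \frac{371}{w{\left(J{\left(X^{2}{\left(-2,1 \right)},6 \right)},22 \right)}} = - \frac{371}{22 \cdot 22} = - \frac{371}{484}$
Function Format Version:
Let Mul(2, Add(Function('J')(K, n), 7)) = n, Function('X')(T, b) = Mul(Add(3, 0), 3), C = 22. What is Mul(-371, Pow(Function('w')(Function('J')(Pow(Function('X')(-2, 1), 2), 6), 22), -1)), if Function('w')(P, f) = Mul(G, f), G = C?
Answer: Rational(-371, 484) ≈ -0.76653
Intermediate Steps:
Function('X')(T, b) = 9 (Function('X')(T, b) = Mul(3, 3) = 9)
G = 22
Function('J')(K, n) = Add(-7, Mul(Rational(1, 2), n))
Function('w')(P, f) = Mul(22, f)
Mul(-371, Pow(Function('w')(Function('J')(Pow(Function('X')(-2, 1), 2), 6), 22), -1)) = Mul(-371, Pow(Mul(22, 22), -1)) = Mul(-371, Pow(484, -1)) = Mul(-371, Rational(1, 484)) = Rational(-371, 484)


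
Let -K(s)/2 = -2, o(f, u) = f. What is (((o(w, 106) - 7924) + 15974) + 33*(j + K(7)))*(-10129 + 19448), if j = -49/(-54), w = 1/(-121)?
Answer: 166675878443/2178 ≈ 7.6527e+7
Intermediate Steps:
w = -1/121 ≈ -0.0082645
K(s) = 4 (K(s) = -2*(-2) = 4)
j = 49/54 (j = -49*(-1/54) = 49/54 ≈ 0.90741)
(((o(w, 106) - 7924) + 15974) + 33*(j + K(7)))*(-10129 + 19448) = (((-1/121 - 7924) + 15974) + 33*(49/54 + 4))*(-10129 + 19448) = ((-958805/121 + 15974) + 33*(265/54))*9319 = (974049/121 + 2915/18)*9319 = (17885597/2178)*9319 = 166675878443/2178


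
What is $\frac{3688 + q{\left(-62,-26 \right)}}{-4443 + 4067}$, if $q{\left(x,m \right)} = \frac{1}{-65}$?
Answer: $- \frac{239719}{24440} \approx -9.8085$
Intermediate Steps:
$q{\left(x,m \right)} = - \frac{1}{65}$
$\frac{3688 + q{\left(-62,-26 \right)}}{-4443 + 4067} = \frac{3688 - \frac{1}{65}}{-4443 + 4067} = \frac{239719}{65 \left(-376\right)} = \frac{239719}{65} \left(- \frac{1}{376}\right) = - \frac{239719}{24440}$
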